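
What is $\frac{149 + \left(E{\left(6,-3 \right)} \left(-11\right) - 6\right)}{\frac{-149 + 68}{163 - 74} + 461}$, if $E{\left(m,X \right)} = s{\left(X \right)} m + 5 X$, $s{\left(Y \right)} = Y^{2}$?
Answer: $- \frac{12727}{20474} \approx -0.62162$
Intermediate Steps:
$E{\left(m,X \right)} = 5 X + m X^{2}$ ($E{\left(m,X \right)} = X^{2} m + 5 X = m X^{2} + 5 X = 5 X + m X^{2}$)
$\frac{149 + \left(E{\left(6,-3 \right)} \left(-11\right) - 6\right)}{\frac{-149 + 68}{163 - 74} + 461} = \frac{149 + \left(- 3 \left(5 - 18\right) \left(-11\right) - 6\right)}{\frac{-149 + 68}{163 - 74} + 461} = \frac{149 + \left(- 3 \left(5 - 18\right) \left(-11\right) - 6\right)}{- \frac{81}{89} + 461} = \frac{149 + \left(\left(-3\right) \left(-13\right) \left(-11\right) - 6\right)}{\left(-81\right) \frac{1}{89} + 461} = \frac{149 + \left(39 \left(-11\right) - 6\right)}{- \frac{81}{89} + 461} = \frac{149 - 435}{\frac{40948}{89}} = \left(149 - 435\right) \frac{89}{40948} = \left(-286\right) \frac{89}{40948} = - \frac{12727}{20474}$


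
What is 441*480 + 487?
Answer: 212167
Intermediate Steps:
441*480 + 487 = 211680 + 487 = 212167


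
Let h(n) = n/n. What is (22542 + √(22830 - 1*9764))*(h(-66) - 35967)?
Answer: -810745572 - 35966*√13066 ≈ -8.1486e+8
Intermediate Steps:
h(n) = 1
(22542 + √(22830 - 1*9764))*(h(-66) - 35967) = (22542 + √(22830 - 1*9764))*(1 - 35967) = (22542 + √(22830 - 9764))*(-35966) = (22542 + √13066)*(-35966) = -810745572 - 35966*√13066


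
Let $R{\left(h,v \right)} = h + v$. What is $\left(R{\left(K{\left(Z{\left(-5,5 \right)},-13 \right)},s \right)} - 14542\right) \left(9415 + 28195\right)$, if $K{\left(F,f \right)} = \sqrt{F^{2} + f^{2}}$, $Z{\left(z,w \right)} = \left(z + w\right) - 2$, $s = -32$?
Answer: $-548128140 + 37610 \sqrt{173} \approx -5.4763 \cdot 10^{8}$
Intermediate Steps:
$Z{\left(z,w \right)} = -2 + w + z$ ($Z{\left(z,w \right)} = \left(w + z\right) - 2 = -2 + w + z$)
$\left(R{\left(K{\left(Z{\left(-5,5 \right)},-13 \right)},s \right)} - 14542\right) \left(9415 + 28195\right) = \left(\left(\sqrt{\left(-2 + 5 - 5\right)^{2} + \left(-13\right)^{2}} - 32\right) - 14542\right) \left(9415 + 28195\right) = \left(\left(\sqrt{\left(-2\right)^{2} + 169} - 32\right) - 14542\right) 37610 = \left(\left(\sqrt{4 + 169} - 32\right) - 14542\right) 37610 = \left(\left(\sqrt{173} - 32\right) - 14542\right) 37610 = \left(\left(-32 + \sqrt{173}\right) - 14542\right) 37610 = \left(-14574 + \sqrt{173}\right) 37610 = -548128140 + 37610 \sqrt{173}$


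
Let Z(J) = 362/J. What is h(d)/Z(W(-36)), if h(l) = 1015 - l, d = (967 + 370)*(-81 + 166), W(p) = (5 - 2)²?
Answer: -506835/181 ≈ -2800.2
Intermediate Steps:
W(p) = 9 (W(p) = 3² = 9)
d = 113645 (d = 1337*85 = 113645)
h(d)/Z(W(-36)) = (1015 - 1*113645)/((362/9)) = (1015 - 113645)/((362*(⅑))) = -112630/362/9 = -112630*9/362 = -506835/181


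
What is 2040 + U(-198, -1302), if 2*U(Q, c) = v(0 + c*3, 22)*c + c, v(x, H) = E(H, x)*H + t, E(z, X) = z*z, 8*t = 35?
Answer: -55466457/8 ≈ -6.9333e+6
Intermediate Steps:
t = 35/8 (t = (⅛)*35 = 35/8 ≈ 4.3750)
E(z, X) = z²
v(x, H) = 35/8 + H³ (v(x, H) = H²*H + 35/8 = H³ + 35/8 = 35/8 + H³)
U(Q, c) = 85227*c/16 (U(Q, c) = ((35/8 + 22³)*c + c)/2 = ((35/8 + 10648)*c + c)/2 = (85219*c/8 + c)/2 = (85227*c/8)/2 = 85227*c/16)
2040 + U(-198, -1302) = 2040 + (85227/16)*(-1302) = 2040 - 55482777/8 = -55466457/8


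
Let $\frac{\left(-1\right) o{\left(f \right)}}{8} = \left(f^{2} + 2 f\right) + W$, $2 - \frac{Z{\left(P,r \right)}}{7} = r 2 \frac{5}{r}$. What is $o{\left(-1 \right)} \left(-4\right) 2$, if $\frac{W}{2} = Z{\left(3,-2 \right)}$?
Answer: $-7232$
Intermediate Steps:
$Z{\left(P,r \right)} = -56$ ($Z{\left(P,r \right)} = 14 - 7 r 2 \frac{5}{r} = 14 - 7 \cdot 2 r \frac{5}{r} = 14 - 70 = -56$)
$W = -112$ ($W = 2 \left(-56\right) = -112$)
$o{\left(f \right)} = 896 - 16 f - 8 f^{2}$ ($o{\left(f \right)} = - 8 \left(\left(f^{2} + 2 f\right) - 112\right) = - 8 \left(-112 + f^{2} + 2 f\right) = 896 - 16 f - 8 f^{2}$)
$o{\left(-1 \right)} \left(-4\right) 2 = \left(896 - -16 - 8 \left(-1\right)^{2}\right) \left(-4\right) 2 = \left(896 + 16 - 8\right) \left(-4\right) 2 = 904 \left(-4\right) 2 = \left(-3616\right) 2 = -7232$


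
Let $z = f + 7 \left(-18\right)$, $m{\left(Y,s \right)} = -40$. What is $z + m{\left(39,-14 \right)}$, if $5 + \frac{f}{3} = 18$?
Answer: $-127$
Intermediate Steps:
$f = 39$ ($f = -15 + 3 \cdot 18 = -15 + 54 = 39$)
$z = -87$ ($z = 39 + 7 \left(-18\right) = 39 - 126 = -87$)
$z + m{\left(39,-14 \right)} = -87 - 40 = -127$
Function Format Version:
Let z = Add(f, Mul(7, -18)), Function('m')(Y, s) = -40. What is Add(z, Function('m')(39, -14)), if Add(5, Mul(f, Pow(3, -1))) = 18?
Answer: -127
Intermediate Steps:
f = 39 (f = Add(-15, Mul(3, 18)) = Add(-15, 54) = 39)
z = -87 (z = Add(39, Mul(7, -18)) = Add(39, -126) = -87)
Add(z, Function('m')(39, -14)) = Add(-87, -40) = -127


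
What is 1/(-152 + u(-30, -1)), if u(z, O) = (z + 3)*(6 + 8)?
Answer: -1/530 ≈ -0.0018868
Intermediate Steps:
u(z, O) = 42 + 14*z (u(z, O) = (3 + z)*14 = 42 + 14*z)
1/(-152 + u(-30, -1)) = 1/(-152 + (42 + 14*(-30))) = 1/(-152 + (42 - 420)) = 1/(-152 - 378) = 1/(-530) = -1/530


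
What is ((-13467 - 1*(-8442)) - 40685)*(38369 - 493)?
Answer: -1731311960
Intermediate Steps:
((-13467 - 1*(-8442)) - 40685)*(38369 - 493) = ((-13467 + 8442) - 40685)*37876 = (-5025 - 40685)*37876 = -45710*37876 = -1731311960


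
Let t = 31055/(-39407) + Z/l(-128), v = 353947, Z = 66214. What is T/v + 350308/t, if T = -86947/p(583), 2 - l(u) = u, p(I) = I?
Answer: 92579176862400864881/134399461489700187 ≈ 688.84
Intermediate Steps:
l(u) = 2 - u
T = -86947/583 ≈ -149.14
t = 1302628974/2561455 (t = 31055/(-39407) + 66214/(2 - 1*(-128)) = 31055*(-1/39407) + 66214/(2 + 128) = -31055/39407 + 66214/130 = -31055/39407 + 66214*(1/130) = -31055/39407 + 33107/65 = 1302628974/2561455 ≈ 508.55)
T/v + 350308/t = -86947/583/353947 + 350308/(1302628974/2561455) = -86947/583*1/353947 + 350308*(2561455/1302628974) = -86947/206351101 + 448649089070/651314487 = 92579176862400864881/134399461489700187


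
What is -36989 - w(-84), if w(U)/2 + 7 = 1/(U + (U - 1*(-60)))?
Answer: -1996649/54 ≈ -36975.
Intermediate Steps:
w(U) = -14 + 2/(60 + 2*U) (w(U) = -14 + 2/(U + (U - 1*(-60))) = -14 + 2/(U + (U + 60)) = -14 + 2/(U + (60 + U)) = -14 + 2/(60 + 2*U))
-36989 - w(-84) = -36989 - (-419 - 14*(-84))/(30 - 84) = -36989 - (-419 + 1176)/(-54) = -36989 - (-1)*757/54 = -36989 - 1*(-757/54) = -36989 + 757/54 = -1996649/54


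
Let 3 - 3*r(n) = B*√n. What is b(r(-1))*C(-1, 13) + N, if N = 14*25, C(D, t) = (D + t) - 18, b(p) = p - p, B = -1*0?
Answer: 350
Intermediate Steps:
B = 0
r(n) = 1 (r(n) = 1 - 0*√n = 1 - ⅓*0 = 1 + 0 = 1)
b(p) = 0
C(D, t) = -18 + D + t
N = 350
b(r(-1))*C(-1, 13) + N = 0*(-18 - 1 + 13) + 350 = 0*(-6) + 350 = 0 + 350 = 350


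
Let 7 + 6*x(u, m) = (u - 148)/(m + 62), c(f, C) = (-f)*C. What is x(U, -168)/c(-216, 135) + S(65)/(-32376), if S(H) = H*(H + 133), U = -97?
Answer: -9945834253/25018230240 ≈ -0.39754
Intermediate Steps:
c(f, C) = -C*f
S(H) = H*(133 + H)
x(u, m) = -7/6 + (-148 + u)/(6*(62 + m)) (x(u, m) = -7/6 + ((u - 148)/(m + 62))/6 = -7/6 + ((-148 + u)/(62 + m))/6 = -7/6 + (-148 + u)/(6*(62 + m)))
x(U, -168)/c(-216, 135) + S(65)/(-32376) = ((-582 - 97 - 7*(-168))/(6*(62 - 168)))/((-1*135*(-216))) + (65*(133 + 65))/(-32376) = ((⅙)*(-582 - 97 + 1176)/(-106))/29160 + (65*198)*(-1/32376) = ((⅙)*(-1/106)*497)*(1/29160) + 12870*(-1/32376) = -497/636*1/29160 - 2145/5396 = -497/18545760 - 2145/5396 = -9945834253/25018230240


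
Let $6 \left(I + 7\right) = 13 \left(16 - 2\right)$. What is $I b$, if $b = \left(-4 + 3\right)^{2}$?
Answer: $\frac{70}{3} \approx 23.333$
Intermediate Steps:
$b = 1$ ($b = \left(-1\right)^{2} = 1$)
$I = \frac{70}{3}$ ($I = -7 + \frac{13 \left(16 - 2\right)}{6} = -7 + \frac{13 \cdot 14}{6} = -7 + \frac{1}{6} \cdot 182 = -7 + \frac{91}{3} = \frac{70}{3} \approx 23.333$)
$I b = \frac{70}{3} \cdot 1 = \frac{70}{3}$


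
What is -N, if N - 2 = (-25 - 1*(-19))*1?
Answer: 4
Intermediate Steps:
N = -4 (N = 2 + (-25 - 1*(-19))*1 = 2 + (-25 + 19)*1 = 2 - 6*1 = 2 - 6 = -4)
-N = -1*(-4) = 4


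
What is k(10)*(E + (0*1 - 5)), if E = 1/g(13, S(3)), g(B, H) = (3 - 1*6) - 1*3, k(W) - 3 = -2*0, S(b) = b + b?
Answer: -31/2 ≈ -15.500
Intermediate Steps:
S(b) = 2*b
k(W) = 3 (k(W) = 3 - 2*0 = 3 + 0 = 3)
g(B, H) = -6 (g(B, H) = (3 - 6) - 3 = -3 - 3 = -6)
E = -⅙ (E = 1/(-6) = -⅙ ≈ -0.16667)
k(10)*(E + (0*1 - 5)) = 3*(-⅙ + (0*1 - 5)) = 3*(-⅙ + (0 - 5)) = 3*(-⅙ - 5) = 3*(-31/6) = -31/2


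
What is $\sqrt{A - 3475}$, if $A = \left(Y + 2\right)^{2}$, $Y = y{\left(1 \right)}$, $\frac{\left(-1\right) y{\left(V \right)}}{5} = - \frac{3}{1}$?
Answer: $3 i \sqrt{354} \approx 56.445 i$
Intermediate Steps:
$y{\left(V \right)} = 15$ ($y{\left(V \right)} = - 5 \left(- \frac{3}{1}\right) = - 5 \left(\left(-3\right) 1\right) = \left(-5\right) \left(-3\right) = 15$)
$Y = 15$
$A = 289$ ($A = \left(15 + 2\right)^{2} = 17^{2} = 289$)
$\sqrt{A - 3475} = \sqrt{289 - 3475} = \sqrt{-3186} = 3 i \sqrt{354}$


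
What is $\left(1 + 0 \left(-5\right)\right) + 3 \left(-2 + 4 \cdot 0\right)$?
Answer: $-5$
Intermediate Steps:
$\left(1 + 0 \left(-5\right)\right) + 3 \left(-2 + 4 \cdot 0\right) = \left(1 + 0\right) + 3 \left(-2 + 0\right) = 1 + 3 \left(-2\right) = 1 - 6 = -5$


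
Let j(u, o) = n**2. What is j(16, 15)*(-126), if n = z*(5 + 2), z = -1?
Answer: -6174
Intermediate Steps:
n = -7 (n = -(5 + 2) = -1*7 = -7)
j(u, o) = 49 (j(u, o) = (-7)**2 = 49)
j(16, 15)*(-126) = 49*(-126) = -6174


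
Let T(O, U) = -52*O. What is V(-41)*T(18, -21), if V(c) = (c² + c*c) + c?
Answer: -3108456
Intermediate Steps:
V(c) = c + 2*c² (V(c) = (c² + c²) + c = 2*c² + c = c + 2*c²)
V(-41)*T(18, -21) = (-41*(1 + 2*(-41)))*(-52*18) = -41*(1 - 82)*(-936) = -41*(-81)*(-936) = 3321*(-936) = -3108456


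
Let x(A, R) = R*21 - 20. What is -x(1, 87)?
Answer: -1807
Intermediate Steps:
x(A, R) = -20 + 21*R (x(A, R) = 21*R - 20 = -20 + 21*R)
-x(1, 87) = -(-20 + 21*87) = -(-20 + 1827) = -1*1807 = -1807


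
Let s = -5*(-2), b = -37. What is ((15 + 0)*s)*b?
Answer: -5550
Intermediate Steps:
s = 10
((15 + 0)*s)*b = ((15 + 0)*10)*(-37) = (15*10)*(-37) = 150*(-37) = -5550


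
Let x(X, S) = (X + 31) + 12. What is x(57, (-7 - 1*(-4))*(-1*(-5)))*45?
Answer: 4500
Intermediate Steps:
x(X, S) = 43 + X (x(X, S) = (31 + X) + 12 = 43 + X)
x(57, (-7 - 1*(-4))*(-1*(-5)))*45 = (43 + 57)*45 = 100*45 = 4500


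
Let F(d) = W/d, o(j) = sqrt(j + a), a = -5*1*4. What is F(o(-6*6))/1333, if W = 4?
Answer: -I*sqrt(14)/9331 ≈ -0.00040099*I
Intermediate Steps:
a = -20 (a = -5*4 = -20)
o(j) = sqrt(-20 + j) (o(j) = sqrt(j - 20) = sqrt(-20 + j))
F(d) = 4/d
F(o(-6*6))/1333 = (4/(sqrt(-20 - 6*6)))/1333 = (4/(sqrt(-20 - 36)))*(1/1333) = (4/(sqrt(-56)))*(1/1333) = (4/((2*I*sqrt(14))))*(1/1333) = (4*(-I*sqrt(14)/28))*(1/1333) = -I*sqrt(14)/7*(1/1333) = -I*sqrt(14)/9331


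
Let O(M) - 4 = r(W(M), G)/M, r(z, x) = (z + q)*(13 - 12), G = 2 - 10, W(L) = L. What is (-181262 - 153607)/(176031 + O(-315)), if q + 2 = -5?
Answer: -15069105/7921621 ≈ -1.9023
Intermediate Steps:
q = -7 (q = -2 - 5 = -7)
G = -8
r(z, x) = -7 + z (r(z, x) = (z - 7)*(13 - 12) = (-7 + z)*1 = -7 + z)
O(M) = 4 + (-7 + M)/M
(-181262 - 153607)/(176031 + O(-315)) = (-181262 - 153607)/(176031 + (5 - 7/(-315))) = -334869/(176031 + (5 - 7*(-1/315))) = -334869/(176031 + (5 + 1/45)) = -334869/(176031 + 226/45) = -334869/7921621/45 = -334869*45/7921621 = -15069105/7921621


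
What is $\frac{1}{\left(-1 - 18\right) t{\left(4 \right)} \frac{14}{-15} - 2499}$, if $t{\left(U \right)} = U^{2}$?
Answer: $- \frac{15}{33229} \approx -0.00045141$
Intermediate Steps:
$\frac{1}{\left(-1 - 18\right) t{\left(4 \right)} \frac{14}{-15} - 2499} = \frac{1}{\left(-1 - 18\right) 4^{2} \frac{14}{-15} - 2499} = \frac{1}{\left(-1 - 18\right) 16 \cdot 14 \left(- \frac{1}{15}\right) - 2499} = \frac{1}{\left(-19\right) 16 \left(- \frac{14}{15}\right) - 2499} = \frac{1}{\left(-304\right) \left(- \frac{14}{15}\right) - 2499} = \frac{1}{\frac{4256}{15} - 2499} = \frac{1}{- \frac{33229}{15}} = - \frac{15}{33229}$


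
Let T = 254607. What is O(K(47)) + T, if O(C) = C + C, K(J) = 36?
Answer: 254679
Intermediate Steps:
O(C) = 2*C
O(K(47)) + T = 2*36 + 254607 = 72 + 254607 = 254679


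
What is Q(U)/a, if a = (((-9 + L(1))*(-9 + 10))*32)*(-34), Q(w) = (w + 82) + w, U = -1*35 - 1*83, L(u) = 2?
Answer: -11/544 ≈ -0.020221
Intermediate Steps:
U = -118 (U = -35 - 83 = -118)
Q(w) = 82 + 2*w (Q(w) = (82 + w) + w = 82 + 2*w)
a = 7616 (a = (((-9 + 2)*(-9 + 10))*32)*(-34) = (-7*1*32)*(-34) = -7*32*(-34) = -224*(-34) = 7616)
Q(U)/a = (82 + 2*(-118))/7616 = (82 - 236)*(1/7616) = -154*1/7616 = -11/544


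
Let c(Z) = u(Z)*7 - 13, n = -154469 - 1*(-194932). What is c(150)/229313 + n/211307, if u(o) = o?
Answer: 558695134/2850320123 ≈ 0.19601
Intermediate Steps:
n = 40463 (n = -154469 + 194932 = 40463)
c(Z) = -13 + 7*Z (c(Z) = Z*7 - 13 = 7*Z - 13 = -13 + 7*Z)
c(150)/229313 + n/211307 = (-13 + 7*150)/229313 + 40463/211307 = (-13 + 1050)*(1/229313) + 40463*(1/211307) = 1037*(1/229313) + 40463/211307 = 61/13489 + 40463/211307 = 558695134/2850320123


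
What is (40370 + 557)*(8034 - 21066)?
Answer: -533360664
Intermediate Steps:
(40370 + 557)*(8034 - 21066) = 40927*(-13032) = -533360664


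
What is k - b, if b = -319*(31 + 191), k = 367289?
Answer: 438107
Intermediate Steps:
b = -70818 (b = -319*222 = -70818)
k - b = 367289 - 1*(-70818) = 367289 + 70818 = 438107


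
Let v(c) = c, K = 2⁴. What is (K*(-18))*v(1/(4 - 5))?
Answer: 288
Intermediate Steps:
K = 16
(K*(-18))*v(1/(4 - 5)) = (16*(-18))/(4 - 5) = -288/(-1) = -288*(-1) = 288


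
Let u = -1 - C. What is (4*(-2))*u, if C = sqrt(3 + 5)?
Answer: 8 + 16*sqrt(2) ≈ 30.627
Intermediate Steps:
C = 2*sqrt(2) (C = sqrt(8) = 2*sqrt(2) ≈ 2.8284)
u = -1 - 2*sqrt(2) ≈ -3.8284
(4*(-2))*u = (4*(-2))*(-1 - 2*sqrt(2)) = -8*(-1 - 2*sqrt(2)) = 8 + 16*sqrt(2)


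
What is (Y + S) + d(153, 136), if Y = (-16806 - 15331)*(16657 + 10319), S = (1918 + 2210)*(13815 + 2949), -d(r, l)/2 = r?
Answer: -797726226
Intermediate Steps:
d(r, l) = -2*r
S = 69201792 (S = 4128*16764 = 69201792)
Y = -866927712 (Y = -32137*26976 = -866927712)
(Y + S) + d(153, 136) = (-866927712 + 69201792) - 2*153 = -797725920 - 306 = -797726226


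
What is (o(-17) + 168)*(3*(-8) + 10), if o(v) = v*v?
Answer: -6398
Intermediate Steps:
o(v) = v²
(o(-17) + 168)*(3*(-8) + 10) = ((-17)² + 168)*(3*(-8) + 10) = (289 + 168)*(-24 + 10) = 457*(-14) = -6398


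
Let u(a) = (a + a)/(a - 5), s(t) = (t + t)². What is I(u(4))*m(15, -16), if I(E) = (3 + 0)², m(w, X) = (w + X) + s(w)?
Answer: 8091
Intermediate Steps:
s(t) = 4*t² (s(t) = (2*t)² = 4*t²)
u(a) = 2*a/(-5 + a) (u(a) = (2*a)/(-5 + a) = 2*a/(-5 + a))
m(w, X) = X + w + 4*w² (m(w, X) = (w + X) + 4*w² = (X + w) + 4*w² = X + w + 4*w²)
I(E) = 9 (I(E) = 3² = 9)
I(u(4))*m(15, -16) = 9*(-16 + 15 + 4*15²) = 9*(-16 + 15 + 4*225) = 9*(-16 + 15 + 900) = 9*899 = 8091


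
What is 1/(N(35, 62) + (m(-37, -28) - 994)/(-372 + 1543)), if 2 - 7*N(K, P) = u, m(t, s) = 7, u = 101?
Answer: -8197/122838 ≈ -0.066730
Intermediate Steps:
N(K, P) = -99/7 (N(K, P) = 2/7 - 1/7*101 = 2/7 - 101/7 = -99/7)
1/(N(35, 62) + (m(-37, -28) - 994)/(-372 + 1543)) = 1/(-99/7 + (7 - 994)/(-372 + 1543)) = 1/(-99/7 - 987/1171) = 1/(-122838/8197) = -8197/122838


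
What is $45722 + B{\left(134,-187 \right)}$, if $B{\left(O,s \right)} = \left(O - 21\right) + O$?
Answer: $45969$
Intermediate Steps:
$B{\left(O,s \right)} = -21 + 2 O$ ($B{\left(O,s \right)} = \left(-21 + O\right) + O = -21 + 2 O$)
$45722 + B{\left(134,-187 \right)} = 45722 + \left(-21 + 2 \cdot 134\right) = 45722 + \left(-21 + 268\right) = 45722 + 247 = 45969$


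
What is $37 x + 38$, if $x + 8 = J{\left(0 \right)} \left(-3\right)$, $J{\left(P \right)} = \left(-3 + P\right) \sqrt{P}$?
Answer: $-258$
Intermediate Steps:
$J{\left(P \right)} = \sqrt{P} \left(-3 + P\right)$
$x = -8$ ($x = -8 + \sqrt{0} \left(-3 + 0\right) \left(-3\right) = -8 + 0 \left(-3\right) \left(-3\right) = -8 + 0 \left(-3\right) = -8 + 0 = -8$)
$37 x + 38 = 37 \left(-8\right) + 38 = -296 + 38 = -258$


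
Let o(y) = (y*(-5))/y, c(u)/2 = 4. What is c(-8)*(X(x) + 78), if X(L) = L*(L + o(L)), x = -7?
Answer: 1296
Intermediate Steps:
c(u) = 8 (c(u) = 2*4 = 8)
o(y) = -5 (o(y) = (-5*y)/y = -5)
X(L) = L*(-5 + L) (X(L) = L*(L - 5) = L*(-5 + L))
c(-8)*(X(x) + 78) = 8*(-7*(-5 - 7) + 78) = 8*(-7*(-12) + 78) = 8*(84 + 78) = 8*162 = 1296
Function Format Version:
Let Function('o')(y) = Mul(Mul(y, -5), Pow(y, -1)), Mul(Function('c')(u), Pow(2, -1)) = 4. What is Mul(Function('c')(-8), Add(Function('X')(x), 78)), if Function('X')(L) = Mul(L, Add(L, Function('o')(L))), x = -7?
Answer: 1296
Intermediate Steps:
Function('c')(u) = 8 (Function('c')(u) = Mul(2, 4) = 8)
Function('o')(y) = -5 (Function('o')(y) = Mul(Mul(-5, y), Pow(y, -1)) = -5)
Function('X')(L) = Mul(L, Add(-5, L)) (Function('X')(L) = Mul(L, Add(L, -5)) = Mul(L, Add(-5, L)))
Mul(Function('c')(-8), Add(Function('X')(x), 78)) = Mul(8, Add(Mul(-7, Add(-5, -7)), 78)) = Mul(8, Add(Mul(-7, -12), 78)) = Mul(8, Add(84, 78)) = Mul(8, 162) = 1296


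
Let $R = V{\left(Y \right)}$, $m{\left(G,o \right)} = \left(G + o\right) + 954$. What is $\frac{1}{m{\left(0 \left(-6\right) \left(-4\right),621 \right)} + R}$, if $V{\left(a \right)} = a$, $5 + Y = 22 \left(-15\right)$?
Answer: $\frac{1}{1240} \approx 0.00080645$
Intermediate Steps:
$Y = -335$ ($Y = -5 + 22 \left(-15\right) = -5 - 330 = -335$)
$m{\left(G,o \right)} = 954 + G + o$
$R = -335$
$\frac{1}{m{\left(0 \left(-6\right) \left(-4\right),621 \right)} + R} = \frac{1}{\left(954 + 0 \left(-6\right) \left(-4\right) + 621\right) - 335} = \frac{1}{\left(954 + 0 \left(-4\right) + 621\right) - 335} = \frac{1}{\left(954 + 0 + 621\right) - 335} = \frac{1}{1575 - 335} = \frac{1}{1240}$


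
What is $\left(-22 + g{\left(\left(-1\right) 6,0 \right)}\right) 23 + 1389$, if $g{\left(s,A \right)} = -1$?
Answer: $860$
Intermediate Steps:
$\left(-22 + g{\left(\left(-1\right) 6,0 \right)}\right) 23 + 1389 = \left(-22 - 1\right) 23 + 1389 = \left(-23\right) 23 + 1389 = -529 + 1389 = 860$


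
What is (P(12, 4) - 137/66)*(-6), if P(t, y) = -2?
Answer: 269/11 ≈ 24.455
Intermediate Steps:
(P(12, 4) - 137/66)*(-6) = (-2 - 137/66)*(-6) = -269/66*(-6) = 269/11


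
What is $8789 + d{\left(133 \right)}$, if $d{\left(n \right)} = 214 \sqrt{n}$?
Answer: $8789 + 214 \sqrt{133} \approx 11257.0$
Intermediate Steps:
$8789 + d{\left(133 \right)} = 8789 + 214 \sqrt{133}$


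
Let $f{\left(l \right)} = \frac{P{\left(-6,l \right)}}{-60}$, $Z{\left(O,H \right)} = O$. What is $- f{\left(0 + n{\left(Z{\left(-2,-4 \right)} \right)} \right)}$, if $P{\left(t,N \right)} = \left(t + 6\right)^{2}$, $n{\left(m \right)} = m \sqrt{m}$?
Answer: $0$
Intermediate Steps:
$n{\left(m \right)} = m^{\frac{3}{2}}$
$P{\left(t,N \right)} = \left(6 + t\right)^{2}$
$f{\left(l \right)} = 0$ ($f{\left(l \right)} = \frac{\left(6 - 6\right)^{2}}{-60} = 0^{2} \left(- \frac{1}{60}\right) = 0 \left(- \frac{1}{60}\right) = 0$)
$- f{\left(0 + n{\left(Z{\left(-2,-4 \right)} \right)} \right)} = \left(-1\right) 0 = 0$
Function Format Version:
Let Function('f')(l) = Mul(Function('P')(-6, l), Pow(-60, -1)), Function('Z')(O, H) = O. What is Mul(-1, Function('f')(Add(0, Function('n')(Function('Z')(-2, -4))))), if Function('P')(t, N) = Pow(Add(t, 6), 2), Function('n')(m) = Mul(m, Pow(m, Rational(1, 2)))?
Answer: 0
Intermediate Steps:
Function('n')(m) = Pow(m, Rational(3, 2))
Function('P')(t, N) = Pow(Add(6, t), 2)
Function('f')(l) = 0 (Function('f')(l) = Mul(Pow(Add(6, -6), 2), Pow(-60, -1)) = Mul(Pow(0, 2), Rational(-1, 60)) = Mul(0, Rational(-1, 60)) = 0)
Mul(-1, Function('f')(Add(0, Function('n')(Function('Z')(-2, -4))))) = Mul(-1, 0) = 0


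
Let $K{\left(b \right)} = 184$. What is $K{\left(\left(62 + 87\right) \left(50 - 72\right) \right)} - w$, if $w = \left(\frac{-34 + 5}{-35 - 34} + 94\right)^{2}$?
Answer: $- \frac{41569201}{4761} \approx -8731.2$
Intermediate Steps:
$w = \frac{42445225}{4761}$ ($w = \left(- \frac{29}{-69} + 94\right)^{2} = \left(\left(-29\right) \left(- \frac{1}{69}\right) + 94\right)^{2} = \left(\frac{29}{69} + 94\right)^{2} = \left(\frac{6515}{69}\right)^{2} = \frac{42445225}{4761} \approx 8915.2$)
$K{\left(\left(62 + 87\right) \left(50 - 72\right) \right)} - w = 184 - \frac{42445225}{4761} = - \frac{41569201}{4761}$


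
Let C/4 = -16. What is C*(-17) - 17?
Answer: 1071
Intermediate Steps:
C = -64 (C = 4*(-16) = -64)
C*(-17) - 17 = -64*(-17) - 17 = 1088 - 17 = 1071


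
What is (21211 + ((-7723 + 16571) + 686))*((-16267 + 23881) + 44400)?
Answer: 1599170430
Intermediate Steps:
(21211 + ((-7723 + 16571) + 686))*((-16267 + 23881) + 44400) = (21211 + (8848 + 686))*(7614 + 44400) = (21211 + 9534)*52014 = 30745*52014 = 1599170430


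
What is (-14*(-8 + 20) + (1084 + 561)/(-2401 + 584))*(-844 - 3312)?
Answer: 1275480556/1817 ≈ 7.0197e+5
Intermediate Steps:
(-14*(-8 + 20) + (1084 + 561)/(-2401 + 584))*(-844 - 3312) = (-14*12 + 1645/(-1817))*(-4156) = (-168 + 1645*(-1/1817))*(-4156) = (-168 - 1645/1817)*(-4156) = -306901/1817*(-4156) = 1275480556/1817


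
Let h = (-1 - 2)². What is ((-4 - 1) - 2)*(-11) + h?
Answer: 86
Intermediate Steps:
h = 9 (h = (-3)² = 9)
((-4 - 1) - 2)*(-11) + h = ((-4 - 1) - 2)*(-11) + 9 = (-5 - 2)*(-11) + 9 = -7*(-11) + 9 = 77 + 9 = 86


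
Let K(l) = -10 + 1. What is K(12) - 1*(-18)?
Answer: 9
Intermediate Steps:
K(l) = -9
K(12) - 1*(-18) = -9 - 1*(-18) = -9 + 18 = 9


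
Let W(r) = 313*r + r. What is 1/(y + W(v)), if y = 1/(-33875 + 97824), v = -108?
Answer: -63949/2168638487 ≈ -2.9488e-5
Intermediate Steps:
y = 1/63949 ≈ 1.5637e-5
W(r) = 314*r
1/(y + W(v)) = 1/(1/63949 + 314*(-108)) = 1/(1/63949 - 33912) = 1/(-2168638487/63949) = -63949/2168638487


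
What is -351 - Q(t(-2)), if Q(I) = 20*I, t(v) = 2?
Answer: -391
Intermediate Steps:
-351 - Q(t(-2)) = -351 - 20*2 = -351 - 1*40 = -351 - 40 = -391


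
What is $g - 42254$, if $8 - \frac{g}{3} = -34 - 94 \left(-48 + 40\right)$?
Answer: $-44384$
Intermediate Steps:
$g = -2130$ ($g = 24 - 3 \left(-34 - 94 \left(-48 + 40\right)\right) = 24 - 3 \left(-34 - -752\right) = 24 - 3 \left(-34 + 752\right) = 24 - 2154 = -2130$)
$g - 42254 = -2130 - 42254 = -44384$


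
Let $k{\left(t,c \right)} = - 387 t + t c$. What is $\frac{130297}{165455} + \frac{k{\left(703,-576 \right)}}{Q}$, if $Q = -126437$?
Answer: $\frac{128485576784}{20919633835} \approx 6.1419$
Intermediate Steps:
$k{\left(t,c \right)} = - 387 t + c t$
$\frac{130297}{165455} + \frac{k{\left(703,-576 \right)}}{Q} = \frac{130297}{165455} + \frac{703 \left(-387 - 576\right)}{-126437} = 130297 \cdot \frac{1}{165455} + 703 \left(-963\right) \left(- \frac{1}{126437}\right) = \frac{130297}{165455} - - \frac{676989}{126437} = \frac{130297}{165455} + \frac{676989}{126437} = \frac{128485576784}{20919633835}$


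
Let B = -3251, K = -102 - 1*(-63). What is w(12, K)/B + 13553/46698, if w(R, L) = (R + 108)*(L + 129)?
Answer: -460277597/151815198 ≈ -3.0318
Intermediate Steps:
K = -39 (K = -102 + 63 = -39)
w(R, L) = (108 + R)*(129 + L)
w(12, K)/B + 13553/46698 = (13932 + 108*(-39) + 129*12 - 39*12)/(-3251) + 13553/46698 = (13932 - 4212 + 1548 - 468)*(-1/3251) + 13553*(1/46698) = 10800*(-1/3251) + 13553/46698 = -10800/3251 + 13553/46698 = -460277597/151815198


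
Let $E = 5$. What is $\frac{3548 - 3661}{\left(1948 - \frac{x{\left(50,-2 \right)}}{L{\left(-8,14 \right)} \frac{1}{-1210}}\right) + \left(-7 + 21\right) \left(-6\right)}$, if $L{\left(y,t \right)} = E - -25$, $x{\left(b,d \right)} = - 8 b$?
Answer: $\frac{339}{42808} \approx 0.0079191$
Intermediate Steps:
$L{\left(y,t \right)} = 30$ ($L{\left(y,t \right)} = 5 - -25 = 5 + 25 = 30$)
$\frac{3548 - 3661}{\left(1948 - \frac{x{\left(50,-2 \right)}}{L{\left(-8,14 \right)} \frac{1}{-1210}}\right) + \left(-7 + 21\right) \left(-6\right)} = \frac{3548 - 3661}{\left(1948 - \frac{\left(-8\right) 50}{30 \frac{1}{-1210}}\right) + \left(-7 + 21\right) \left(-6\right)} = - \frac{113}{\left(1948 - - \frac{400}{30 \left(- \frac{1}{1210}\right)}\right) + 14 \left(-6\right)} = - \frac{113}{\left(1948 - - \frac{400}{- \frac{3}{121}}\right) - 84} = - \frac{113}{\left(1948 - \left(-400\right) \left(- \frac{121}{3}\right)\right) - 84} = - \frac{113}{\left(1948 - \frac{48400}{3}\right) - 84} = - \frac{113}{- \frac{42556}{3} - 84} = - \frac{113}{- \frac{42808}{3}} = \left(-113\right) \left(- \frac{3}{42808}\right) = \frac{339}{42808}$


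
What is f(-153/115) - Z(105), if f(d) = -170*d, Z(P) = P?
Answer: 2787/23 ≈ 121.17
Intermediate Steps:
f(-153/115) - Z(105) = -(-26010)/115 - 1*105 = -(-26010)/115 - 105 = -170*(-153/115) - 105 = 5202/23 - 105 = 2787/23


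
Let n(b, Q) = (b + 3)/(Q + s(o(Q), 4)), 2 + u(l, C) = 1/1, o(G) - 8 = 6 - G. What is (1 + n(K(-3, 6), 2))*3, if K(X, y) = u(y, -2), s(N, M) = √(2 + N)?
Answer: 9/5 + 3*√14/5 ≈ 4.0450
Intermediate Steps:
o(G) = 14 - G (o(G) = 8 + (6 - G) = 14 - G)
u(l, C) = -1 (u(l, C) = -2 + 1/1 = -2 + 1 = -1)
K(X, y) = -1
n(b, Q) = (3 + b)/(Q + √(16 - Q)) (n(b, Q) = (b + 3)/(Q + √(2 + (14 - Q))) = (3 + b)/(Q + √(16 - Q)))
(1 + n(K(-3, 6), 2))*3 = (1 + (3 - 1)/(2 + √(16 - 1*2)))*3 = (1 + 2/(2 + √(16 - 2)))*3 = (1 + 2/(2 + √14))*3 = 3 + 6/(2 + √14)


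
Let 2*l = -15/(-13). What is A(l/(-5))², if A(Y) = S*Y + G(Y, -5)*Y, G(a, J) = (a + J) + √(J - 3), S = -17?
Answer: 2926953/456976 - 5175*I*√2/4394 ≈ 6.405 - 1.6656*I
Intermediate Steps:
G(a, J) = J + a + √(-3 + J) (G(a, J) = (J + a) + √(-3 + J) = J + a + √(-3 + J))
l = 15/26 (l = (-15/(-13))/2 = (-15*(-1/13))/2 = (½)*(15/13) = 15/26 ≈ 0.57692)
A(Y) = -17*Y + Y*(-5 + Y + 2*I*√2) (A(Y) = -17*Y + (-5 + Y + √(-3 - 5))*Y = -17*Y + (-5 + Y + √(-8))*Y = -17*Y + (-5 + Y + 2*I*√2)*Y = -17*Y + Y*(-5 + Y + 2*I*√2))
A(l/(-5))² = (((15/26)/(-5))*(-22 + (15/26)/(-5) + 2*I*√2))² = (((15/26)*(-⅕))*(-22 + (15/26)*(-⅕) + 2*I*√2))² = (-3*(-22 - 3/26 + 2*I*√2)/26)² = (-3*(-575/26 + 2*I*√2)/26)² = (1725/676 - 3*I*√2/13)²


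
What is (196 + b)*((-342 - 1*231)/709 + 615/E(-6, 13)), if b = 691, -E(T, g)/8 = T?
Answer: 120788999/11344 ≈ 10648.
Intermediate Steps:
E(T, g) = -8*T
(196 + b)*((-342 - 1*231)/709 + 615/E(-6, 13)) = (196 + 691)*((-342 - 1*231)/709 + 615/((-8*(-6)))) = 887*((-342 - 231)*(1/709) + 615/48) = 887*(-573*1/709 + 615*(1/48)) = 887*(-573/709 + 205/16) = 887*(136177/11344) = 120788999/11344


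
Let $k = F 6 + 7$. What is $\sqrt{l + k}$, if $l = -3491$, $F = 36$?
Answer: $2 i \sqrt{817} \approx 57.166 i$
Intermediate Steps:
$k = 223$ ($k = 36 \cdot 6 + 7 = 216 + 7 = 223$)
$\sqrt{l + k} = \sqrt{-3491 + 223} = \sqrt{-3268} = 2 i \sqrt{817}$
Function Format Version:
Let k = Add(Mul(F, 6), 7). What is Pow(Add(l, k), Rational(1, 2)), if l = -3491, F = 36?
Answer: Mul(2, I, Pow(817, Rational(1, 2))) ≈ Mul(57.166, I)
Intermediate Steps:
k = 223 (k = Add(Mul(36, 6), 7) = Add(216, 7) = 223)
Pow(Add(l, k), Rational(1, 2)) = Pow(Add(-3491, 223), Rational(1, 2)) = Pow(-3268, Rational(1, 2)) = Mul(2, I, Pow(817, Rational(1, 2)))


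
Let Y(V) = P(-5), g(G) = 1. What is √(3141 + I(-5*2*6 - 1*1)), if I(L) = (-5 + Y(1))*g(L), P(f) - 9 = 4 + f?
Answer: 2*√786 ≈ 56.071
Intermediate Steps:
P(f) = 13 + f (P(f) = 9 + (4 + f) = 13 + f)
Y(V) = 8 (Y(V) = 13 - 5 = 8)
I(L) = 3 (I(L) = (-5 + 8)*1 = 3*1 = 3)
√(3141 + I(-5*2*6 - 1*1)) = √(3141 + 3) = √3144 = 2*√786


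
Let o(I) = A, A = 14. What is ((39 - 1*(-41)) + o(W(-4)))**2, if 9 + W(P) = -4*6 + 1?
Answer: 8836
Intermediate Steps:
W(P) = -32 (W(P) = -9 + (-4*6 + 1) = -9 + (-24 + 1) = -9 - 23 = -32)
o(I) = 14
((39 - 1*(-41)) + o(W(-4)))**2 = ((39 - 1*(-41)) + 14)**2 = ((39 + 41) + 14)**2 = (80 + 14)**2 = 94**2 = 8836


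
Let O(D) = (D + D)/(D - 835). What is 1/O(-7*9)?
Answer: 449/63 ≈ 7.1270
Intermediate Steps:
O(D) = 2*D/(-835 + D) (O(D) = (2*D)/(-835 + D) = 2*D/(-835 + D))
1/O(-7*9) = 1/(2*(-7*9)/(-835 - 7*9)) = 1/(2*(-63)/(-835 - 63)) = 1/(2*(-63)/(-898)) = 1/(2*(-63)*(-1/898)) = 1/(63/449) = 449/63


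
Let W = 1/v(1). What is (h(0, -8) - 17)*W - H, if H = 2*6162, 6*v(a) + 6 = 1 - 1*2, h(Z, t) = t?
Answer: -86118/7 ≈ -12303.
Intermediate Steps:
v(a) = -7/6 (v(a) = -1 + (1 - 1*2)/6 = -1 + (1 - 2)/6 = -1 + (1/6)*(-1) = -1 - 1/6 = -7/6)
W = -6/7 (W = 1/(-7/6) = -6/7 ≈ -0.85714)
H = 12324
(h(0, -8) - 17)*W - H = (-8 - 17)*(-6/7) - 1*12324 = -25*(-6/7) - 12324 = 150/7 - 12324 = -86118/7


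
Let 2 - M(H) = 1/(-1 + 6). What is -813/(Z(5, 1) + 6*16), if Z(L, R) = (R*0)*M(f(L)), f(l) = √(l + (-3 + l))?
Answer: -271/32 ≈ -8.4688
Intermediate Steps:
f(l) = √(-3 + 2*l)
M(H) = 9/5 (M(H) = 2 - 1/(-1 + 6) = 2 - 1/5 = 2 - 1*⅕ = 2 - ⅕ = 9/5)
Z(L, R) = 0 (Z(L, R) = (R*0)*(9/5) = 0*(9/5) = 0)
-813/(Z(5, 1) + 6*16) = -813/(0 + 6*16) = -813/(0 + 96) = -813/96 = -813*1/96 = -271/32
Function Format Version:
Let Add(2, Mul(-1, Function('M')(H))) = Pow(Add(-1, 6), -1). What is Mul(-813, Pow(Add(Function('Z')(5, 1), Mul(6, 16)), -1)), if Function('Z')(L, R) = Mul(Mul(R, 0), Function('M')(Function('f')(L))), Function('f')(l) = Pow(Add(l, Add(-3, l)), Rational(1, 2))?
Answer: Rational(-271, 32) ≈ -8.4688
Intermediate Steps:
Function('f')(l) = Pow(Add(-3, Mul(2, l)), Rational(1, 2))
Function('M')(H) = Rational(9, 5) (Function('M')(H) = Add(2, Mul(-1, Pow(Add(-1, 6), -1))) = Add(2, Mul(-1, Pow(5, -1))) = Add(2, Mul(-1, Rational(1, 5))) = Add(2, Rational(-1, 5)) = Rational(9, 5))
Function('Z')(L, R) = 0 (Function('Z')(L, R) = Mul(Mul(R, 0), Rational(9, 5)) = Mul(0, Rational(9, 5)) = 0)
Mul(-813, Pow(Add(Function('Z')(5, 1), Mul(6, 16)), -1)) = Mul(-813, Pow(Add(0, Mul(6, 16)), -1)) = Mul(-813, Pow(Add(0, 96), -1)) = Mul(-813, Pow(96, -1)) = Mul(-813, Rational(1, 96)) = Rational(-271, 32)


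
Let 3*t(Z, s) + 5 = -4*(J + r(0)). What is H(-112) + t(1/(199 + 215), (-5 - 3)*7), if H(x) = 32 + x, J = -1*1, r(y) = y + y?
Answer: -241/3 ≈ -80.333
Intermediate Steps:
r(y) = 2*y
J = -1
t(Z, s) = -⅓ (t(Z, s) = -5/3 + (-4*(-1 + 2*0))/3 = -5/3 + (-4*(-1 + 0))/3 = -5/3 + (-4*(-1))/3 = -5/3 + (⅓)*4 = -5/3 + 4/3 = -⅓)
H(-112) + t(1/(199 + 215), (-5 - 3)*7) = (32 - 112) - ⅓ = -80 - ⅓ = -241/3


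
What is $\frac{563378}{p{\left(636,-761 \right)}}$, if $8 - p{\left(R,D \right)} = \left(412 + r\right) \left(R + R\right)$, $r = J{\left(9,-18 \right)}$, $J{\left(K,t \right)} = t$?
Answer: $- \frac{281689}{250580} \approx -1.1241$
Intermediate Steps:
$r = -18$
$p{\left(R,D \right)} = 8 - 788 R$ ($p{\left(R,D \right)} = 8 - \left(412 - 18\right) \left(R + R\right) = 8 - 394 \cdot 2 R = 8 - 788 R$)
$\frac{563378}{p{\left(636,-761 \right)}} = \frac{563378}{8 - 501168} = \frac{563378}{-501160} = 563378 \left(- \frac{1}{501160}\right) = - \frac{281689}{250580}$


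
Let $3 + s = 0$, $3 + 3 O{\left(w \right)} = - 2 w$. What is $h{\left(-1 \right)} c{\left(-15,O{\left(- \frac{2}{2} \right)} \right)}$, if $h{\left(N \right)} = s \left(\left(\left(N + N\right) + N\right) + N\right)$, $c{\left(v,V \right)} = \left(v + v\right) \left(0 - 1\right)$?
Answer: $360$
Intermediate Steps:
$O{\left(w \right)} = -1 - \frac{2 w}{3}$ ($O{\left(w \right)} = -1 + \frac{\left(-2\right) w}{3} = -1 - \frac{2 w}{3}$)
$c{\left(v,V \right)} = - 2 v$ ($c{\left(v,V \right)} = 2 v \left(-1\right) = - 2 v$)
$s = -3$ ($s = -3 + 0 = -3$)
$h{\left(N \right)} = - 12 N$ ($h{\left(N \right)} = - 3 \left(\left(\left(N + N\right) + N\right) + N\right) = - 3 \left(\left(2 N + N\right) + N\right) = - 3 \left(3 N + N\right) = - 3 \cdot 4 N = - 12 N$)
$h{\left(-1 \right)} c{\left(-15,O{\left(- \frac{2}{2} \right)} \right)} = \left(-12\right) \left(-1\right) \left(\left(-2\right) \left(-15\right)\right) = 12 \cdot 30 = 360$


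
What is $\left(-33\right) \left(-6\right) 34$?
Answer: $6732$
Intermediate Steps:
$\left(-33\right) \left(-6\right) 34 = 198 \cdot 34 = 6732$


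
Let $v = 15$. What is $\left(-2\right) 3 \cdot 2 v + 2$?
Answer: $-178$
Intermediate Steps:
$\left(-2\right) 3 \cdot 2 v + 2 = \left(-2\right) 3 \cdot 2 \cdot 15 + 2 = \left(-6\right) 2 \cdot 15 + 2 = \left(-12\right) 15 + 2 = -180 + 2 = -178$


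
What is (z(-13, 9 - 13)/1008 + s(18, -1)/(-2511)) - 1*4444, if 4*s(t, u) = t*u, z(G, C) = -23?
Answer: -15429641/3472 ≈ -4444.0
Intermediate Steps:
s(t, u) = t*u/4 (s(t, u) = (t*u)/4 = t*u/4)
(z(-13, 9 - 13)/1008 + s(18, -1)/(-2511)) - 1*4444 = (-23/1008 + ((¼)*18*(-1))/(-2511)) - 1*4444 = (-23*1/1008 - 9/2*(-1/2511)) - 4444 = (-23/1008 + 1/558) - 4444 = -73/3472 - 4444 = -15429641/3472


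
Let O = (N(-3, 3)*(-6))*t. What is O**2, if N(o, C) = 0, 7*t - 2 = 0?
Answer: 0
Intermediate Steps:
t = 2/7 (t = 2/7 + (1/7)*0 = 2/7 + 0 = 2/7 ≈ 0.28571)
O = 0 (O = (0*(-6))*(2/7) = 0*(2/7) = 0)
O**2 = 0**2 = 0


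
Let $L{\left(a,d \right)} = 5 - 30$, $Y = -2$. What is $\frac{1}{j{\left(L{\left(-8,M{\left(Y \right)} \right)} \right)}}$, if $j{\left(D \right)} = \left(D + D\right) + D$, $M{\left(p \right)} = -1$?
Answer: $- \frac{1}{75} \approx -0.013333$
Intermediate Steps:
$L{\left(a,d \right)} = -25$ ($L{\left(a,d \right)} = 5 - 30 = -25$)
$j{\left(D \right)} = 3 D$ ($j{\left(D \right)} = 2 D + D = 3 D$)
$\frac{1}{j{\left(L{\left(-8,M{\left(Y \right)} \right)} \right)}} = \frac{1}{3 \left(-25\right)} = \frac{1}{-75} = - \frac{1}{75}$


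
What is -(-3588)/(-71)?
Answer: -3588/71 ≈ -50.535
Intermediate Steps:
-(-3588)/(-71) = -(-3588)*(-1)/71 = -39*92/71 = -3588/71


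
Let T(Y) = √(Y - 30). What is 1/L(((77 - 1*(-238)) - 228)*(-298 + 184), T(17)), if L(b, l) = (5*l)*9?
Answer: -I*√13/585 ≈ -0.0061633*I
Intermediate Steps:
T(Y) = √(-30 + Y)
L(b, l) = 45*l
1/L(((77 - 1*(-238)) - 228)*(-298 + 184), T(17)) = 1/(45*√(-30 + 17)) = 1/(45*√(-13)) = 1/(45*(I*√13)) = 1/(45*I*√13) = -I*√13/585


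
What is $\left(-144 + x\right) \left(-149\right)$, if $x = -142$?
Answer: $42614$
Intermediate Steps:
$\left(-144 + x\right) \left(-149\right) = \left(-144 - 142\right) \left(-149\right) = \left(-286\right) \left(-149\right) = 42614$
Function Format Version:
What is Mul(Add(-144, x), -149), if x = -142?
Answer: 42614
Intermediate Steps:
Mul(Add(-144, x), -149) = Mul(Add(-144, -142), -149) = Mul(-286, -149) = 42614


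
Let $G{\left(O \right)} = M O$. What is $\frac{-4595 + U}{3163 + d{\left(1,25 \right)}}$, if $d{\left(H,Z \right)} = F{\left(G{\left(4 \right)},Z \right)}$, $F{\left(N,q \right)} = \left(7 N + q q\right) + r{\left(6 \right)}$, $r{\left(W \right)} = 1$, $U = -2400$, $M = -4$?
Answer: $- \frac{6995}{3677} \approx -1.9024$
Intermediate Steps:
$G{\left(O \right)} = - 4 O$
$F{\left(N,q \right)} = 1 + q^{2} + 7 N$ ($F{\left(N,q \right)} = \left(7 N + q q\right) + 1 = \left(7 N + q^{2}\right) + 1 = \left(q^{2} + 7 N\right) + 1 = 1 + q^{2} + 7 N$)
$d{\left(H,Z \right)} = -111 + Z^{2}$ ($d{\left(H,Z \right)} = 1 + Z^{2} + 7 \left(\left(-4\right) 4\right) = 1 + Z^{2} + 7 \left(-16\right) = 1 + Z^{2} - 112 = -111 + Z^{2}$)
$\frac{-4595 + U}{3163 + d{\left(1,25 \right)}} = \frac{-4595 - 2400}{3163 - \left(111 - 25^{2}\right)} = - \frac{6995}{3163 + \left(-111 + 625\right)} = - \frac{6995}{3163 + 514} = - \frac{6995}{3677}$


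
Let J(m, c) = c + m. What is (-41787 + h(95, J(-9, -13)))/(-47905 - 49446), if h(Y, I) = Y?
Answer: 41692/97351 ≈ 0.42826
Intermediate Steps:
(-41787 + h(95, J(-9, -13)))/(-47905 - 49446) = (-41787 + 95)/(-47905 - 49446) = -41692/(-97351) = -41692*(-1/97351) = 41692/97351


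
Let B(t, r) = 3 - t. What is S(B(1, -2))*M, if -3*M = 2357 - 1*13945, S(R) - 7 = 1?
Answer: 92704/3 ≈ 30901.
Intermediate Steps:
S(R) = 8 (S(R) = 7 + 1 = 8)
M = 11588/3 (M = -(2357 - 1*13945)/3 = -(2357 - 13945)/3 = -⅓*(-11588) = 11588/3 ≈ 3862.7)
S(B(1, -2))*M = 8*(11588/3) = 92704/3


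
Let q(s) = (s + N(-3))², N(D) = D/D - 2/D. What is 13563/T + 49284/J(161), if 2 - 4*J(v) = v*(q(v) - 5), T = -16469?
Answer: -549142665579/631321344949 ≈ -0.86983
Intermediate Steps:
N(D) = 1 - 2/D
q(s) = (5/3 + s)² (q(s) = (s + (-2 - 3)/(-3))² = (s - ⅓*(-5))² = (s + 5/3)² = (5/3 + s)²)
J(v) = ½ - v*(-5 + (5 + 3*v)²/9)/4 (J(v) = ½ - v*((5 + 3*v)²/9 - 5)/4 = ½ - v*(-5 + (5 + 3*v)²/9)/4)
13563/T + 49284/J(161) = 13563/(-16469) + 49284/(½ + (5/4)*161 - 1/36*161*(5 + 3*161)²) = 13563*(-1/16469) + 49284/(½ + 805/4 - 1/36*161*(5 + 483)²) = -13563/16469 + 49284/(½ + 805/4 - 1/36*161*488²) = -13563/16469 + 49284/(½ + 805/4 - 1/36*161*238144) = -13563/16469 + 49284/(½ + 805/4 - 9585296/9) = -13563/16469 + 49284/(-38333921/36) = -13563/16469 + 49284*(-36/38333921) = -13563/16469 - 1774224/38333921 = -549142665579/631321344949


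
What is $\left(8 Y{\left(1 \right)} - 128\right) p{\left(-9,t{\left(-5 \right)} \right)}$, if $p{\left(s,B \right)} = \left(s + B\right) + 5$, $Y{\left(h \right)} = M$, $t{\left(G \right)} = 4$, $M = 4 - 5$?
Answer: $0$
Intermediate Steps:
$M = -1$
$Y{\left(h \right)} = -1$
$p{\left(s,B \right)} = 5 + B + s$ ($p{\left(s,B \right)} = \left(B + s\right) + 5 = 5 + B + s$)
$\left(8 Y{\left(1 \right)} - 128\right) p{\left(-9,t{\left(-5 \right)} \right)} = \left(8 \left(-1\right) - 128\right) \left(5 + 4 - 9\right) = \left(-8 - 128\right) 0 = \left(-136\right) 0 = 0$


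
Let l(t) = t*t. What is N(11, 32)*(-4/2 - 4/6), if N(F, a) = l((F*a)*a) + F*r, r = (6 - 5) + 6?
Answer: -338340728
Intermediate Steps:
l(t) = t**2
r = 7 (r = 1 + 6 = 7)
N(F, a) = 7*F + F**2*a**4 (N(F, a) = ((F*a)*a)**2 + F*7 = (F*a**2)**2 + 7*F = F**2*a**4 + 7*F = 7*F + F**2*a**4)
N(11, 32)*(-4/2 - 4/6) = (11*(7 + 11*32**4))*(-4/2 - 4/6) = (11*(7 + 11*1048576))*(-4*1/2 - 4*1/6) = (11*(7 + 11534336))*(-2 - 2/3) = (11*11534343)*(-8/3) = 126877773*(-8/3) = -338340728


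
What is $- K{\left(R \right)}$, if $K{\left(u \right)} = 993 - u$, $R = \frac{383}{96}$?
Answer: $- \frac{94945}{96} \approx -989.01$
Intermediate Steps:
$R = \frac{383}{96}$ ($R = 383 \cdot \frac{1}{96} = \frac{383}{96} \approx 3.9896$)
$- K{\left(R \right)} = - (993 - \frac{383}{96}) = \left(-1\right) \frac{94945}{96} = - \frac{94945}{96}$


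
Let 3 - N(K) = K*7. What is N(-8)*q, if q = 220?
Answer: 12980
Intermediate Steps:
N(K) = 3 - 7*K (N(K) = 3 - K*7 = 3 - 7*K)
N(-8)*q = (3 - 7*(-8))*220 = (3 + 56)*220 = 59*220 = 12980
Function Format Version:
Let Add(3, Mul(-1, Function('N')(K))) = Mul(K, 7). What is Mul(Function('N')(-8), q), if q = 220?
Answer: 12980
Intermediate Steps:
Function('N')(K) = Add(3, Mul(-7, K)) (Function('N')(K) = Add(3, Mul(-1, Mul(K, 7))) = Add(3, Mul(-1, Mul(7, K))) = Add(3, Mul(-7, K)))
Mul(Function('N')(-8), q) = Mul(Add(3, Mul(-7, -8)), 220) = Mul(Add(3, 56), 220) = Mul(59, 220) = 12980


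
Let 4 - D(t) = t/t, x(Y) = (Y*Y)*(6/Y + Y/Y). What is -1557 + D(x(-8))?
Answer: -1554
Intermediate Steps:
x(Y) = Y²*(1 + 6/Y) (x(Y) = Y²*(6/Y + 1) = Y²*(1 + 6/Y))
D(t) = 3 (D(t) = 4 - t/t = 4 - 1*1 = 4 - 1 = 3)
-1557 + D(x(-8)) = -1557 + 3 = -1554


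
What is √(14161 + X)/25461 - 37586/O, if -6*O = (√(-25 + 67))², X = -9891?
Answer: 37586/7 + √4270/25461 ≈ 5369.4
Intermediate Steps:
O = -7 (O = -(√(-25 + 67))²/6 = -(√42)²/6 = -⅙*42 = -7)
√(14161 + X)/25461 - 37586/O = √(14161 - 9891)/25461 - 37586/(-7) = √4270*(1/25461) - 37586*(-⅐) = √4270/25461 + 37586/7 = 37586/7 + √4270/25461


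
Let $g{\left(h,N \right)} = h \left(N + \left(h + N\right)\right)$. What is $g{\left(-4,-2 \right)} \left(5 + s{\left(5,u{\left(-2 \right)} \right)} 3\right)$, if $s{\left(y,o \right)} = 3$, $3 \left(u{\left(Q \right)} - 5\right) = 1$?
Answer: $448$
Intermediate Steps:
$u{\left(Q \right)} = \frac{16}{3}$ ($u{\left(Q \right)} = 5 + \frac{1}{3} \cdot 1 = 5 + \frac{1}{3} = \frac{16}{3}$)
$g{\left(h,N \right)} = h \left(h + 2 N\right)$ ($g{\left(h,N \right)} = h \left(N + \left(N + h\right)\right) = h \left(h + 2 N\right)$)
$g{\left(-4,-2 \right)} \left(5 + s{\left(5,u{\left(-2 \right)} \right)} 3\right) = - 4 \left(-4 + 2 \left(-2\right)\right) \left(5 + 3 \cdot 3\right) = - 4 \left(-4 - 4\right) \left(5 + 9\right) = \left(-4\right) \left(-8\right) 14 = 32 \cdot 14 = 448$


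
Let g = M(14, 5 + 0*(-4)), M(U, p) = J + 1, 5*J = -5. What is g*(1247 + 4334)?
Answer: 0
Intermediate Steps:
J = -1 (J = (1/5)*(-5) = -1)
M(U, p) = 0 (M(U, p) = -1 + 1 = 0)
g = 0
g*(1247 + 4334) = 0*(1247 + 4334) = 0*5581 = 0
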